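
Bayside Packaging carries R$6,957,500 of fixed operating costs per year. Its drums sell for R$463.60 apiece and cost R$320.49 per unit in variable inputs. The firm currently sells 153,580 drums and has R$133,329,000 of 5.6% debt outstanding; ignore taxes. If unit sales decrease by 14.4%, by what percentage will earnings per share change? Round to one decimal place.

Total contribution margin = 153,580 × R$143.11 = R$21,978,833.80.
Operating income = contribution − fixed costs = R$21,978,833.80 − R$6,957,500 = R$15,021,333.80.
After interest of R$7,466,424.00, pre-tax earnings = R$7,554,909.80.
Degree of combined leverage = contribution ÷ (EBIT − I) = R$21,978,833.80 ÷ R$7,554,909.80 = 2.9092.
EPS therefore changes by 2.9092 × (-14.4%) = -41.9%.

-41.9%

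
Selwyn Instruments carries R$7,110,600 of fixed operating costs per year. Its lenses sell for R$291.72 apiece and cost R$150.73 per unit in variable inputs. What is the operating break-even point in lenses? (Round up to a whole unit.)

Each unit contributes R$291.72 − R$150.73 = R$140.99.
Break-even Q = R$7,110,600 / R$140.99 = 50,433.36 → 50,434 lenses.

50,434 lenses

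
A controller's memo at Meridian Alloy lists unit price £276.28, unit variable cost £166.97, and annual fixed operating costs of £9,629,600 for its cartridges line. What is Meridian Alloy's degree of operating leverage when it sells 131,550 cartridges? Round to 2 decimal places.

At 131,550 units, contribution = 131,550 × £109.31 = £14,379,730.50.
Subtracting fixed costs: EBIT = £14,379,730.50 − £9,629,600 = £4,750,130.50.
DOL = contribution ÷ EBIT = £14,379,730.50 ÷ £4,750,130.50 = 3.0272.

3.03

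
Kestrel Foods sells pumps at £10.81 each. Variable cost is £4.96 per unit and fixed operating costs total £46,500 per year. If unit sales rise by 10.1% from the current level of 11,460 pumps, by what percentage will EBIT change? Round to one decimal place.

+33.0%

At 11,460 units, contribution = 11,460 × £5.85 = £67,041.00.
EBIT = £67,041.00 − £46,500 = £20,541.00.
So DOL = total CM / EBIT = £67,041.00 / £20,541.00 = 3.2638.
%ΔEBIT = DOL × %ΔSales = 3.2638 × +10.1% = +33.0%.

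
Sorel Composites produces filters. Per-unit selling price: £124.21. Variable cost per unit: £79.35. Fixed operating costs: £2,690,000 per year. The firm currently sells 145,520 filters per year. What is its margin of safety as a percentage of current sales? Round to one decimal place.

Unit CM = price − variable cost = £124.21 − £79.35 = £44.86. Break-even units = £2,690,000 ÷ £44.86 = 59,964.33; break-even revenue = 59,964.33 × £124.21 = £7,448,169.86.
Actual sales revenue = 145,520 × £124.21 = £18,075,039.20.
Margin of safety = (£18,075,039.20 − £7,448,169.86) ÷ £18,075,039.20 = 58.8%.

58.8%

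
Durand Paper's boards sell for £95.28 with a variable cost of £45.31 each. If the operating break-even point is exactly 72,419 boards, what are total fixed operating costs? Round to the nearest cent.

Unit CM = price − variable cost = £95.28 − £45.31 = £49.97.
Fixed costs = break-even units × CM = 72,419 × £49.97 = £3,618,777.43.

£3,618,777.43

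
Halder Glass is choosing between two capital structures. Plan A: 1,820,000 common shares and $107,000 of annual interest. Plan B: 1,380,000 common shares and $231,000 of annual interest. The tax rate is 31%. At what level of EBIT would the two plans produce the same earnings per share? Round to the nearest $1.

$619,909

Set EPS_A = EPS_B: (EBIT − $107,000)(1 − 0.31) ÷ 1,820,000 = (EBIT − $231,000)(1 − 0.31) ÷ 1,380,000.
Cancelling (1 − t) and cross-multiplying: 1,380,000·(EBIT − 107,000) = 1,820,000·(EBIT − 231,000).
EBIT × (1,820,000 − 1,380,000) = 231,000 × 1,820,000 − 107,000 × 1,380,000 = 272,760,000,000, so EBIT = 272,760,000,000 ÷ 440,000 = 619,909.09.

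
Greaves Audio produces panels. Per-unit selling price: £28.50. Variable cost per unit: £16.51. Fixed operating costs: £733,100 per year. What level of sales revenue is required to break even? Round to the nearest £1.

Contribution margin per unit = £28.50 − £16.51 = £11.99, a CM ratio of £11.99 ÷ £28.50 = 0.4207.
Break-even revenue = fixed costs × price ÷ CM = £733,100 × £28.50 ÷ £11.99 = £1,742,565.

£1,742,565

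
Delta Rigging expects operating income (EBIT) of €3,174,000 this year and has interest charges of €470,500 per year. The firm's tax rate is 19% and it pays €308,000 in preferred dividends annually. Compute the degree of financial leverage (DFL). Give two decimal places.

1.37

Annual interest charges come to €470,500.00.
Preferred dividends grossed up pre-tax: €308,000 / (1 − 0.19) = €380,246.91.
DFL = EBIT ÷ [EBIT − I − D_p/(1−t)] = €3,174,000 ÷ [€3,174,000 − €470,500.00 − €380,246.91] = €3,174,000 ÷ €2,323,253.09 = 1.3662.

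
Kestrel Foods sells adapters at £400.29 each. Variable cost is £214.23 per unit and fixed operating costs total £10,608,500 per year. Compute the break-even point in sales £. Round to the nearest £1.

CM per unit = £400.29 − £214.23 = £186.06; CM ratio = £186.06 / £400.29 = 0.4648.
Break-even sales = FC ÷ CM ratio = £10,608,500 × £400.29 / £186.06 = £22,823,156.

£22,823,156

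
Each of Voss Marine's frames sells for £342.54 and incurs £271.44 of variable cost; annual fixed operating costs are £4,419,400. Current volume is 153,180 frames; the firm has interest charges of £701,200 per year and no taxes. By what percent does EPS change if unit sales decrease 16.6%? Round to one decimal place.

Contribution at this volume is 153,180 × £71.10 = £10,891,098.00.
Subtracting fixed costs: EBIT = £10,891,098.00 − £4,419,400 = £6,471,698.00.
Interest = £701,200.00, so EBIT − I = £5,770,498.00.
DCL = total CM / (EBIT − I) = £10,891,098.00 / £5,770,498.00 = 1.8874.
%ΔEPS = DCL × %ΔSales = 1.8874 × -16.6% = -31.3%.

-31.3%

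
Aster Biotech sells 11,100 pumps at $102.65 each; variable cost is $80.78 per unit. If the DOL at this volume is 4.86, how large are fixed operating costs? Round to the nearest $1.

Total contribution margin = 11,100 × $21.87 = $242,757.00.
DOL = contribution / EBIT, so EBIT = $242,757.00 / 4.86 = $49,950.00.
Fixed costs = CM − EBIT = $242,757.00 − $49,950.00 = $192,807.

$192,807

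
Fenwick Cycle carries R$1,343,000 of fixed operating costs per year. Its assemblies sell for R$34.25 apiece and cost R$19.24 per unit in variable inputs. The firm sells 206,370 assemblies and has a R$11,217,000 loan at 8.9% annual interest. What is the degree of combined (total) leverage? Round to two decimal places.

Contribution at this volume is 206,370 × R$15.01 = R$3,097,613.70.
Subtracting fixed costs: EBIT = R$3,097,613.70 − R$1,343,000 = R$1,754,613.70. Interest = R$998,313.00.
DOL = R$3,097,613.70 ÷ R$1,754,613.70 = 1.7654; DFL = R$1,754,613.70 ÷ R$756,300.70 = 2.3200.
DCL = DOL × DFL = 1.7654 × 2.3200 = 4.0957.

4.10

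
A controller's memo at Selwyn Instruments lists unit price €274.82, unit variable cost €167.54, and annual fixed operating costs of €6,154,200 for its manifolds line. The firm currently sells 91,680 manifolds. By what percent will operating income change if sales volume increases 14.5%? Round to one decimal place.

Total contribution margin = 91,680 × €107.28 = €9,835,430.40.
Operating income = contribution − fixed costs = €9,835,430.40 − €6,154,200 = €3,681,230.40.
Degree of operating leverage = €9,835,430.40 / €3,681,230.40 = 2.6718.
Operating income changes by 2.6718 × +14.5% = +38.7%.

+38.7%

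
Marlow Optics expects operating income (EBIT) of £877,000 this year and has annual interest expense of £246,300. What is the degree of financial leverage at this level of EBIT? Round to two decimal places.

Annual interest charges come to £246,300.00.
DFL = EBIT ÷ (EBIT − I) = £877,000 ÷ (£877,000 − £246,300.00) = £877,000 ÷ £630,700.00 = 1.3905.

1.39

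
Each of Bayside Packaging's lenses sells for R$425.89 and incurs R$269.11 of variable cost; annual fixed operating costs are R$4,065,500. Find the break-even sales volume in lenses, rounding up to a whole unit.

Each unit contributes R$425.89 − R$269.11 = R$156.78.
Units to break even: R$4,065,500 ÷ R$156.78 = 25,931.24, rounded up to 25,932.

25,932 lenses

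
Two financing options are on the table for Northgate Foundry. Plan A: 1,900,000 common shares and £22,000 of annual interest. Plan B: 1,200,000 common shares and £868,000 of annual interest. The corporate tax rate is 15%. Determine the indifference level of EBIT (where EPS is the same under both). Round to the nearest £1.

£2,318,286

At indifference, (EBIT − 22,000)(1 − t)/1,900,000 = (EBIT − 868,000)(1 − t)/1,200,000.
Cancelling (1 − t) and cross-multiplying: 1,200,000·(EBIT − 22,000) = 1,900,000·(EBIT − 868,000).
Solving, EBIT = (868,000·1,900,000 − 22,000·1,200,000) / (1,900,000 − 1,200,000) = 1,622,800,000,000 / 700,000 = 2,318,285.71.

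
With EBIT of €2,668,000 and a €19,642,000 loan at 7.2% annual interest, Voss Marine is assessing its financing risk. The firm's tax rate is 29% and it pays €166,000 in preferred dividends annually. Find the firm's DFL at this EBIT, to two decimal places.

Annual interest charges come to €1,414,224.00.
Preferred dividends grossed up pre-tax: €166,000 / (1 − 0.29) = €233,802.82.
DFL = EBIT ÷ [EBIT − I − D_p/(1−t)] = €2,668,000 ÷ [€2,668,000 − €1,414,224.00 − €233,802.82] = €2,668,000 ÷ €1,019,973.18 = 2.6158.

2.62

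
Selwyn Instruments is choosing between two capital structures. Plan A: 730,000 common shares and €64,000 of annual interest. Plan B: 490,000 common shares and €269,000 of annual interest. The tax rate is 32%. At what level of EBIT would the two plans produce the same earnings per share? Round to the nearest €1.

€687,542

Set EPS_A = EPS_B: (EBIT − €64,000)(1 − 0.32) ÷ 730,000 = (EBIT − €269,000)(1 − 0.32) ÷ 490,000.
Cancelling (1 − t) and cross-multiplying: 490,000·(EBIT − 64,000) = 730,000·(EBIT − 269,000).
Solving, EBIT = (269,000·730,000 − 64,000·490,000) / (730,000 − 490,000) = 165,010,000,000 / 240,000 = 687,541.67.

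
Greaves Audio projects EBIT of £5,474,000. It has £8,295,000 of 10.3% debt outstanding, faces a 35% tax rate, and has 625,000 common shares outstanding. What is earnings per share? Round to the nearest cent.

£4.80

Interest = £854,385.00, so EBT = £5,474,000 − £854,385.00 = £4,619,615.00.
Net income = £4,619,615.00 × (1 − 0.35) = £3,002,749.75.
Per share: £3,002,749.75 / 625,000 shares = £4.80.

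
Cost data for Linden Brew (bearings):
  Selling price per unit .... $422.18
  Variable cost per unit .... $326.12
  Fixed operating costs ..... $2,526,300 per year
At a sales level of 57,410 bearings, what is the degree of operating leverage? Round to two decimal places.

1.85

Contribution at this volume is 57,410 × $96.06 = $5,514,804.60.
Subtracting fixed costs: EBIT = $5,514,804.60 − $2,526,300 = $2,988,504.60.
Degree of operating leverage = $5,514,804.60 / $2,988,504.60 = 1.8453.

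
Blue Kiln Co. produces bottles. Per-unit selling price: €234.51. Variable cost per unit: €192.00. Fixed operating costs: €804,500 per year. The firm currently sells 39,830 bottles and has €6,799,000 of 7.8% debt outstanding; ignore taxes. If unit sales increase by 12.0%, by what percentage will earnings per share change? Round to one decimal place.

Contribution at this volume is 39,830 × €42.51 = €1,693,173.30.
Operating income = contribution − fixed costs = €1,693,173.30 − €804,500 = €888,673.30.
After interest of €530,322.00, pre-tax earnings = €358,351.30.
DCL = total CM / (EBIT − I) = €1,693,173.30 / €358,351.30 = 4.7249.
EPS therefore changes by 4.7249 × (+12.0%) = +56.7%.

+56.7%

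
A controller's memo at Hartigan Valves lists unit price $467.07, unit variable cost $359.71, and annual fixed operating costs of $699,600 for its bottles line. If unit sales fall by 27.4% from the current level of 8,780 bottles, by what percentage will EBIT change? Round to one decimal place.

-106.3%

Contribution at this volume is 8,780 × $107.36 = $942,620.80.
EBIT = $942,620.80 − $699,600 = $243,020.80.
So DOL = total CM / EBIT = $942,620.80 / $243,020.80 = 3.8788.
Operating income changes by 3.8788 × -27.4% = -106.3%.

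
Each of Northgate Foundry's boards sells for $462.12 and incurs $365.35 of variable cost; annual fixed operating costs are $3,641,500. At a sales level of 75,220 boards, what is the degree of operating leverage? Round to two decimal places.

At 75,220 units, contribution = 75,220 × $96.77 = $7,279,039.40.
EBIT = $7,279,039.40 − $3,641,500 = $3,637,539.40.
Degree of operating leverage = $7,279,039.40 / $3,637,539.40 = 2.0011.

2.00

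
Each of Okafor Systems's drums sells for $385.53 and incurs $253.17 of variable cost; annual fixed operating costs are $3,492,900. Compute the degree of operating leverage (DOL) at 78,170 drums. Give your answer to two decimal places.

1.51

At 78,170 units, contribution = 78,170 × $132.36 = $10,346,581.20.
EBIT = $10,346,581.20 − $3,492,900 = $6,853,681.20.
So DOL = total CM / EBIT = $10,346,581.20 / $6,853,681.20 = 1.5096.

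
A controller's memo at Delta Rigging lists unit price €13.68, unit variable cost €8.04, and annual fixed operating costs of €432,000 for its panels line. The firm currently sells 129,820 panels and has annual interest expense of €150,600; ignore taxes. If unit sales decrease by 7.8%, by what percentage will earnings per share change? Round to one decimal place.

-38.2%

Contribution at this volume is 129,820 × €5.64 = €732,184.80.
Operating income = contribution − fixed costs = €732,184.80 − €432,000 = €300,184.80.
Interest = €150,600.00, so EBIT − I = €149,584.80.
DCL = total CM / (EBIT − I) = €732,184.80 / €149,584.80 = 4.8948.
EPS therefore changes by 4.8948 × (-7.8%) = -38.2%.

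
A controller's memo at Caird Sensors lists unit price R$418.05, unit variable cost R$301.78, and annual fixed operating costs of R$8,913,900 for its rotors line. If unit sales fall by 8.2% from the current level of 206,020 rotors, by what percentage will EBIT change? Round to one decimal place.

-13.1%

Contribution at this volume is 206,020 × R$116.27 = R$23,953,945.40.
Operating income = contribution − fixed costs = R$23,953,945.40 − R$8,913,900 = R$15,040,045.40.
So DOL = total CM / EBIT = R$23,953,945.40 / R$15,040,045.40 = 1.5927.
So EBIT moves 1.5927 × (-8.2%) = -13.1%.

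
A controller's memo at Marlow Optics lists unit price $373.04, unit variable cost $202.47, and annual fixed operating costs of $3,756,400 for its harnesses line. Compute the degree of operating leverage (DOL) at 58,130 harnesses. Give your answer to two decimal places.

1.61

Contribution at this volume is 58,130 × $170.57 = $9,915,234.10.
Operating income = contribution − fixed costs = $9,915,234.10 − $3,756,400 = $6,158,834.10.
So DOL = total CM / EBIT = $9,915,234.10 / $6,158,834.10 = 1.6099.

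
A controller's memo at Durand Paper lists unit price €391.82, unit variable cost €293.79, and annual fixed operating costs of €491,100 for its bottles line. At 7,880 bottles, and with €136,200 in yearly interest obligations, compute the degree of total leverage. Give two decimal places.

At 7,880 units, contribution = 7,880 × €98.03 = €772,476.40.
EBIT = €772,476.40 − €491,100 = €281,376.40. Interest = €136,200.00.
DOL = €772,476.40 ÷ €281,376.40 = 2.7453; DFL = €281,376.40 ÷ €145,176.40 = 1.9382.
Combined leverage = 2.7453 × 1.9382 = 5.3209.

5.32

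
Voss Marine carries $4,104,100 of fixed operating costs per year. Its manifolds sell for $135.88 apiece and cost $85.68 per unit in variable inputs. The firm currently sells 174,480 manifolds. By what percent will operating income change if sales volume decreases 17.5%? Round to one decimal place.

-32.9%

Contribution at this volume is 174,480 × $50.20 = $8,758,896.00.
Subtracting fixed costs: EBIT = $8,758,896.00 − $4,104,100 = $4,654,796.00.
Degree of operating leverage = $8,758,896.00 / $4,654,796.00 = 1.8817.
So EBIT moves 1.8817 × (-17.5%) = -32.9%.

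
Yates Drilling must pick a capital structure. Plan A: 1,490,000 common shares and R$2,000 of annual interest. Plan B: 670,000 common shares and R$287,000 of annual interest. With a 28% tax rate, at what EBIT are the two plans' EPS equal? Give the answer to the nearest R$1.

Set EPS_A = EPS_B: (EBIT − R$2,000)(1 − 0.28) ÷ 1,490,000 = (EBIT − R$287,000)(1 − 0.28) ÷ 670,000.
The (1 − t) factor cancels: (EBIT − 2,000) × 670,000 = (EBIT − 287,000) × 1,490,000.
EBIT × (1,490,000 − 670,000) = 287,000 × 1,490,000 − 2,000 × 670,000 = 426,290,000,000, so EBIT = 426,290,000,000 ÷ 820,000 = 519,865.85.

R$519,866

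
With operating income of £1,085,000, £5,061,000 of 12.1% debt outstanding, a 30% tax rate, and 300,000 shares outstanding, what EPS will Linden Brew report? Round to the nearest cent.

£1.10

Interest = £612,381.00, so EBT = £1,085,000 − £612,381.00 = £472,619.00.
After tax at 30%: net income = £472,619.00 × 0.70 = £330,833.30.
EPS = £330,833.30 ÷ 300,000 = £1.10.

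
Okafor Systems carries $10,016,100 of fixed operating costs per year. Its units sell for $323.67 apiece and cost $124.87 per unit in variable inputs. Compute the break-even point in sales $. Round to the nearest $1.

Contribution margin per unit = $323.67 − $124.87 = $198.80, a CM ratio of $198.80 ÷ $323.67 = 0.6142.
Break-even sales = FC ÷ CM ratio = $10,016,100 × $323.67 / $198.80 = $16,307,400.

$16,307,400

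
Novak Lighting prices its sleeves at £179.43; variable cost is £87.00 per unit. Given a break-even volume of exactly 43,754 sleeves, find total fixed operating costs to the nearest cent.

£4,044,182.22

Contribution margin per unit = £179.43 − £87.00 = £92.43.
Fixed costs = break-even units × CM = 43,754 × £92.43 = £4,044,182.22.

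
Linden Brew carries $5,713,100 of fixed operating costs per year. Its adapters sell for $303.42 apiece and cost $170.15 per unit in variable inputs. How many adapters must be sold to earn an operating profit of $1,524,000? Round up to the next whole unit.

54,305 adapters

Contribution margin per unit = $303.42 − $170.15 = $133.27.
Need Q such that Q × $133.27 − $5,713,100 = $1,524,000, i.e. Q = $7,237,100 / $133.27 = 54,304.04 → 54,305.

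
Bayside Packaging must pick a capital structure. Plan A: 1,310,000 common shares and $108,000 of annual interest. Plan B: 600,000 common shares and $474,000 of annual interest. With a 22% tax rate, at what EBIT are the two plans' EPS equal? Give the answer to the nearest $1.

$783,296

Set EPS_A = EPS_B: (EBIT − $108,000)(1 − 0.22) ÷ 1,310,000 = (EBIT − $474,000)(1 − 0.22) ÷ 600,000.
The (1 − t) factor cancels: (EBIT − 108,000) × 600,000 = (EBIT − 474,000) × 1,310,000.
Solving, EBIT = (474,000·1,310,000 − 108,000·600,000) / (1,310,000 − 600,000) = 556,140,000,000 / 710,000 = 783,295.77.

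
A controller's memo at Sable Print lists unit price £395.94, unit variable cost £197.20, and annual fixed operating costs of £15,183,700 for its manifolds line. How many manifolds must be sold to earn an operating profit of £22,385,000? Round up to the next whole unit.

Contribution margin per unit = £395.94 − £197.20 = £198.74.
Need Q such that Q × £198.74 − £15,183,700 = £22,385,000, i.e. Q = £37,568,700 / £198.74 = 189,034.42 → 189,035.

189,035 manifolds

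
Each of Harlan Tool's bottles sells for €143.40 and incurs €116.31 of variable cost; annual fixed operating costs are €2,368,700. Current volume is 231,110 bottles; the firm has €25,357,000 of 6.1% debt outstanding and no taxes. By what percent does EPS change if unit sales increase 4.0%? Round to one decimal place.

Total contribution margin = 231,110 × €27.09 = €6,260,769.90.
EBIT = €6,260,769.90 − €2,368,700 = €3,892,069.90.
Interest = €1,546,777.00, so EBIT − I = €2,345,292.90.
DCL = total CM / (EBIT − I) = €6,260,769.90 / €2,345,292.90 = 2.6695.
EPS therefore changes by 2.6695 × (+4.0%) = +10.7%.

+10.7%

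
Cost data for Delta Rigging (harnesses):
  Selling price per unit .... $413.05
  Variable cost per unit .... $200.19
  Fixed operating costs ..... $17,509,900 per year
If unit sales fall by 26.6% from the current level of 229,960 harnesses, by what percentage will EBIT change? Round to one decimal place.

Contribution at this volume is 229,960 × $212.86 = $48,949,285.60.
Subtracting fixed costs: EBIT = $48,949,285.60 − $17,509,900 = $31,439,385.60.
DOL = contribution ÷ EBIT = $48,949,285.60 ÷ $31,439,385.60 = 1.5569.
Operating income changes by 1.5569 × -26.6% = -41.4%.

-41.4%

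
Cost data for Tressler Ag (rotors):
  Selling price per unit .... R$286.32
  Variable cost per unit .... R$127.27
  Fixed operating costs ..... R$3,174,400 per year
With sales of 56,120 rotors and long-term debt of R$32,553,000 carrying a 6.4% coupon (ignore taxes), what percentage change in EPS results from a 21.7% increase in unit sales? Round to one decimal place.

+52.8%

Contribution at this volume is 56,120 × R$159.05 = R$8,925,886.00.
EBIT = R$8,925,886.00 − R$3,174,400 = R$5,751,486.00.
After interest of R$2,083,392.00, pre-tax earnings = R$3,668,094.00.
DCL = total CM / (EBIT − I) = R$8,925,886.00 / R$3,668,094.00 = 2.4334.
%ΔEPS = DCL × %ΔSales = 2.4334 × +21.7% = +52.8%.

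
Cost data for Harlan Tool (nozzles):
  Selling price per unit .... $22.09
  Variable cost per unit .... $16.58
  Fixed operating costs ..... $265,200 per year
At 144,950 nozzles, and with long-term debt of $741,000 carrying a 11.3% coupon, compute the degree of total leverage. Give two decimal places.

Contribution at this volume is 144,950 × $5.51 = $798,674.50.
Operating income = contribution − fixed costs = $798,674.50 − $265,200 = $533,474.50. Interest = $83,733.00, so EBIT − I = $449,741.50.
Degree of total leverage = total CM / (EBIT − interest) = $798,674.50 / $449,741.50 = 1.7759.

1.78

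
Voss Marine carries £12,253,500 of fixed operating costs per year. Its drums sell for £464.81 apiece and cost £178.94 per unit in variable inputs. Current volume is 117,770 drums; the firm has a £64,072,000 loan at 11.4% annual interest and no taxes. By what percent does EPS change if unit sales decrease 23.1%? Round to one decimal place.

At 117,770 units, contribution = 117,770 × £285.87 = £33,666,909.90.
Operating income = contribution − fixed costs = £33,666,909.90 − £12,253,500 = £21,413,409.90.
After interest of £7,304,208.00, pre-tax earnings = £14,109,201.90.
DCL = total CM / (EBIT − I) = £33,666,909.90 / £14,109,201.90 = 2.3862.
EPS therefore changes by 2.3862 × (-23.1%) = -55.1%.

-55.1%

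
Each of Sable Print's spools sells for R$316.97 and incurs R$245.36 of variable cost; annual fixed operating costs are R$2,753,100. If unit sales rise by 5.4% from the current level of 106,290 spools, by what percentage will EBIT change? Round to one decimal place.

+8.5%

Total contribution margin = 106,290 × R$71.61 = R$7,611,426.90.
Subtracting fixed costs: EBIT = R$7,611,426.90 − R$2,753,100 = R$4,858,326.90.
DOL = contribution ÷ EBIT = R$7,611,426.90 ÷ R$4,858,326.90 = 1.5667.
So EBIT moves 1.5667 × (+5.4%) = +8.5%.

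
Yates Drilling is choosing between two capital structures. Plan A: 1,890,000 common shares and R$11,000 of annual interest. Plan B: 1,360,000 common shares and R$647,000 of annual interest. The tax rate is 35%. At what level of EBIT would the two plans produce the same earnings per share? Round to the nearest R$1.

R$2,279,000

At indifference, (EBIT − 11,000)(1 − t)/1,890,000 = (EBIT − 647,000)(1 − t)/1,360,000.
Cancelling (1 − t) and cross-multiplying: 1,360,000·(EBIT − 11,000) = 1,890,000·(EBIT − 647,000).
Solving, EBIT = (647,000·1,890,000 − 11,000·1,360,000) / (1,890,000 − 1,360,000) = 1,207,870,000,000 / 530,000 = 2,279,000.00.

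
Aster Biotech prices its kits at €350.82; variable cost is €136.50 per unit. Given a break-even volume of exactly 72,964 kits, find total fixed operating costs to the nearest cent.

Contribution margin per unit = €350.82 − €136.50 = €214.32.
Fixed costs = break-even units × CM = 72,964 × €214.32 = €15,637,644.48.

€15,637,644.48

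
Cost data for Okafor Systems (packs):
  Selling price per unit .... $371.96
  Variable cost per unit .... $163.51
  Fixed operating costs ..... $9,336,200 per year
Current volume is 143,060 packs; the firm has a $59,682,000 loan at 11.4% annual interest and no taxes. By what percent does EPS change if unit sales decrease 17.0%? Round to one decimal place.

Contribution at this volume is 143,060 × $208.45 = $29,820,857.00.
Operating income = contribution − fixed costs = $29,820,857.00 − $9,336,200 = $20,484,657.00.
Interest = $6,803,748.00, so EBIT − I = $13,680,909.00.
Degree of combined leverage = contribution ÷ (EBIT − I) = $29,820,857.00 ÷ $13,680,909.00 = 2.1797.
EPS therefore changes by 2.1797 × (-17.0%) = -37.1%.

-37.1%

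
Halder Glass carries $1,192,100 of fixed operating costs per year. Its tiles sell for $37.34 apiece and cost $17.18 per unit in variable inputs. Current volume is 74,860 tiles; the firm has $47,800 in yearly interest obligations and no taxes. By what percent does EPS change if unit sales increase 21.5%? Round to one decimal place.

Total contribution margin = 74,860 × $20.16 = $1,509,177.60.
Subtracting fixed costs: EBIT = $1,509,177.60 − $1,192,100 = $317,077.60.
After interest of $47,800.00, pre-tax earnings = $269,277.60.
DCL = total CM / (EBIT − I) = $1,509,177.60 / $269,277.60 = 5.6045.
EPS therefore changes by 5.6045 × (+21.5%) = +120.5%.

+120.5%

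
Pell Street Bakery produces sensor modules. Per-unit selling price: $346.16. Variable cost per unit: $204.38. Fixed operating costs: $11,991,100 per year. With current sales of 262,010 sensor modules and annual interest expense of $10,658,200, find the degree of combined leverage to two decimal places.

2.56

At 262,010 units, contribution = 262,010 × $141.78 = $37,147,777.80.
EBIT = $37,147,777.80 − $11,991,100 = $25,156,677.80. Interest = $10,658,200.00, so EBIT − I = $14,498,477.80.
DCL = contribution ÷ (EBIT − I) = $37,147,777.80 ÷ $14,498,477.80 = 2.5622.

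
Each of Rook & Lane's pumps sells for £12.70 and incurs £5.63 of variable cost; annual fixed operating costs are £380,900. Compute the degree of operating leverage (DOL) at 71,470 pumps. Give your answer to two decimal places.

4.06

Contribution at this volume is 71,470 × £7.07 = £505,292.90.
Subtracting fixed costs: EBIT = £505,292.90 − £380,900 = £124,392.90.
DOL = contribution ÷ EBIT = £505,292.90 ÷ £124,392.90 = 4.0621.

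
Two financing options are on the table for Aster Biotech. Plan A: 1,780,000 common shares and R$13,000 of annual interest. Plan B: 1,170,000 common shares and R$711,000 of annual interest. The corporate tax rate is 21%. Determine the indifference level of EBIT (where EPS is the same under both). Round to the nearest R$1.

At indifference, (EBIT − 13,000)(1 − t)/1,780,000 = (EBIT − 711,000)(1 − t)/1,170,000.
The (1 − t) factor cancels: (EBIT − 13,000) × 1,170,000 = (EBIT − 711,000) × 1,780,000.
Solving, EBIT = (711,000·1,780,000 − 13,000·1,170,000) / (1,780,000 − 1,170,000) = 1,250,370,000,000 / 610,000 = 2,049,786.89.

R$2,049,787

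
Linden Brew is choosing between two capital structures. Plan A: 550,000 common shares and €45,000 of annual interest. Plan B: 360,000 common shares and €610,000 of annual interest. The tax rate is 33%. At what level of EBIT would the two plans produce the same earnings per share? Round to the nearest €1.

€1,680,526

Set EPS_A = EPS_B: (EBIT − €45,000)(1 − 0.33) ÷ 550,000 = (EBIT − €610,000)(1 − 0.33) ÷ 360,000.
The (1 − t) factor cancels: (EBIT − 45,000) × 360,000 = (EBIT − 610,000) × 550,000.
Solving, EBIT = (610,000·550,000 − 45,000·360,000) / (550,000 − 360,000) = 319,300,000,000 / 190,000 = 1,680,526.32.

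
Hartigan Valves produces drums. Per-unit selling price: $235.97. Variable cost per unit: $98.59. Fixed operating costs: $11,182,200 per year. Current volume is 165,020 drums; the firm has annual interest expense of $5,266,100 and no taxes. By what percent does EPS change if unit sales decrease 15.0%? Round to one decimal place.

Total contribution margin = 165,020 × $137.38 = $22,670,447.60.
Operating income = contribution − fixed costs = $22,670,447.60 − $11,182,200 = $11,488,247.60.
Interest = $5,266,100.00, so EBIT − I = $6,222,147.60.
DCL = total CM / (EBIT − I) = $22,670,447.60 / $6,222,147.60 = 3.6435.
%ΔEPS = DCL × %ΔSales = 3.6435 × -15.0% = -54.7%.

-54.7%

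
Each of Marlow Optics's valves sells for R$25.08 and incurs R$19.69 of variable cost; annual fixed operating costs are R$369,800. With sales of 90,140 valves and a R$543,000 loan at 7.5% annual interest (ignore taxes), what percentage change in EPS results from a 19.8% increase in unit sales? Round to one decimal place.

+127.7%

Total contribution margin = 90,140 × R$5.39 = R$485,854.60.
Subtracting fixed costs: EBIT = R$485,854.60 − R$369,800 = R$116,054.60.
After interest of R$40,725.00, pre-tax earnings = R$75,329.60.
Degree of combined leverage = contribution ÷ (EBIT − I) = R$485,854.60 ÷ R$75,329.60 = 6.4497.
EPS therefore changes by 6.4497 × (+19.8%) = +127.7%.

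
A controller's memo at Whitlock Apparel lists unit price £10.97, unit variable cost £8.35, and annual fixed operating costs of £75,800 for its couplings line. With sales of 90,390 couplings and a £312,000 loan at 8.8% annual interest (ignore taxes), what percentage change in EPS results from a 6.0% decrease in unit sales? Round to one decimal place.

At 90,390 units, contribution = 90,390 × £2.62 = £236,821.80.
Subtracting fixed costs: EBIT = £236,821.80 − £75,800 = £161,021.80.
Interest = £27,456.00, so EBIT − I = £133,565.80.
DCL = total CM / (EBIT − I) = £236,821.80 / £133,565.80 = 1.7731.
%ΔEPS = DCL × %ΔSales = 1.7731 × -6.0% = -10.6%.

-10.6%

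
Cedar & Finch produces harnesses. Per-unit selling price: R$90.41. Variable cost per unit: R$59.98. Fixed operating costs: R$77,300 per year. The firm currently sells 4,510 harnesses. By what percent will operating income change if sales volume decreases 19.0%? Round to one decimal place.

-43.5%

Contribution at this volume is 4,510 × R$30.43 = R$137,239.30.
EBIT = R$137,239.30 − R$77,300 = R$59,939.30.
Degree of operating leverage = R$137,239.30 / R$59,939.30 = 2.2896.
Operating income changes by 2.2896 × -19.0% = -43.5%.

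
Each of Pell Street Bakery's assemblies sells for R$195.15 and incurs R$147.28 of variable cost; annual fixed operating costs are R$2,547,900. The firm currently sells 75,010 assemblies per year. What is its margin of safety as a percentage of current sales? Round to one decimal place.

Unit CM = price − variable cost = R$195.15 − R$147.28 = R$47.87. Break-even units = R$2,547,900 ÷ R$47.87 = 53,225.40; break-even revenue = 53,225.40 × R$195.15 = R$10,386,937.23.
Actual sales revenue = 75,010 × R$195.15 = R$14,638,201.50.
Margin of safety = (R$14,638,201.50 − R$10,386,937.23) ÷ R$14,638,201.50 = 29.0%.

29.0%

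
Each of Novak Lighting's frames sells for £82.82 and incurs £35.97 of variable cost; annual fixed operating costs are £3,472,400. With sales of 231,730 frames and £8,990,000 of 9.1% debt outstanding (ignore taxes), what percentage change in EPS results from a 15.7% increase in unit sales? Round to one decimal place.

At 231,730 units, contribution = 231,730 × £46.85 = £10,856,550.50.
Subtracting fixed costs: EBIT = £10,856,550.50 − £3,472,400 = £7,384,150.50.
After interest of £818,090.00, pre-tax earnings = £6,566,060.50.
DCL = total CM / (EBIT − I) = £10,856,550.50 / £6,566,060.50 = 1.6534.
%ΔEPS = DCL × %ΔSales = 1.6534 × +15.7% = +26.0%.

+26.0%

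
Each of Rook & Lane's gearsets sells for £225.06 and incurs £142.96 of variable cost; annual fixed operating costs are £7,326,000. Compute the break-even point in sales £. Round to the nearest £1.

£20,082,699

CM per unit = £225.06 − £142.96 = £82.10; CM ratio = £82.10 / £225.06 = 0.3648.
Break-even sales = FC ÷ CM ratio = £7,326,000 × £225.06 / £82.10 = £20,082,699.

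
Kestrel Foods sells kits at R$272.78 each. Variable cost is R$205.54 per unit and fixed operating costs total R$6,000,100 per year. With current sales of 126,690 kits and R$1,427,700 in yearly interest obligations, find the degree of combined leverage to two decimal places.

At 126,690 units, contribution = 126,690 × R$67.24 = R$8,518,635.60.
Operating income = contribution − fixed costs = R$8,518,635.60 − R$6,000,100 = R$2,518,535.60. Interest = R$1,427,700.00.
DOL = R$8,518,635.60 ÷ R$2,518,535.60 = 3.3824; DFL = R$2,518,535.60 ÷ R$1,090,835.60 = 2.3088.
Combined leverage = 3.3824 × 2.3088 = 7.8093.

7.81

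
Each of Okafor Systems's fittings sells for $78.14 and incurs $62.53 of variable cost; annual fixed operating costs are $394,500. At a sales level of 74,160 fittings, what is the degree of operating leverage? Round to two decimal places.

1.52

At 74,160 units, contribution = 74,160 × $15.61 = $1,157,637.60.
Subtracting fixed costs: EBIT = $1,157,637.60 − $394,500 = $763,137.60.
DOL = contribution ÷ EBIT = $1,157,637.60 ÷ $763,137.60 = 1.5169.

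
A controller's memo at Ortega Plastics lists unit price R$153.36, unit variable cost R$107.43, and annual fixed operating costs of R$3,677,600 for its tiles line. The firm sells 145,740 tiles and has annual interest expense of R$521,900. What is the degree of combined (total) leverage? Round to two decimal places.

2.68

Total contribution margin = 145,740 × R$45.93 = R$6,693,838.20.
Subtracting fixed costs: EBIT = R$6,693,838.20 − R$3,677,600 = R$3,016,238.20. Interest = R$521,900.00.
DOL = R$6,693,838.20 ÷ R$3,016,238.20 = 2.2193; DFL = R$3,016,238.20 ÷ R$2,494,338.20 = 1.2092.
Combined leverage = 2.2193 × 1.2092 = 2.6836.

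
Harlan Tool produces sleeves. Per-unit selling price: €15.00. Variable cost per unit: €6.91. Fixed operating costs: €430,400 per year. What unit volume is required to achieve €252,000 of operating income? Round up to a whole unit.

84,352 sleeves

Each unit contributes €15.00 − €6.91 = €8.09.
Required volume = (fixed costs + target profit) ÷ CM = (€430,400 + €252,000) ÷ €8.09 = 84,351.05, so 84,352 sleeves.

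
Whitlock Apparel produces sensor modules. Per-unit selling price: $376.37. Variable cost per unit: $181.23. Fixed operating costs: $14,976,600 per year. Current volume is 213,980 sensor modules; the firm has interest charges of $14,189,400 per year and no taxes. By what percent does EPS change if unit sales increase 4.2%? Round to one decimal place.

+13.9%

Total contribution margin = 213,980 × $195.14 = $41,756,057.20.
Operating income = contribution − fixed costs = $41,756,057.20 − $14,976,600 = $26,779,457.20.
Interest = $14,189,400.00, so EBIT − I = $12,590,057.20.
DCL = total CM / (EBIT − I) = $41,756,057.20 / $12,590,057.20 = 3.3166.
%ΔEPS = DCL × %ΔSales = 3.3166 × +4.2% = +13.9%.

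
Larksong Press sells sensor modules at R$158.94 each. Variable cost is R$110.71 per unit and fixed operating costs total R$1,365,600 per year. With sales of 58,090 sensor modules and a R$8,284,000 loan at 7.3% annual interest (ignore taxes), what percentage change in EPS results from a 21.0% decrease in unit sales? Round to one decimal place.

Total contribution margin = 58,090 × R$48.23 = R$2,801,680.70.
Operating income = contribution − fixed costs = R$2,801,680.70 − R$1,365,600 = R$1,436,080.70.
After interest of R$604,732.00, pre-tax earnings = R$831,348.70.
DCL = total CM / (EBIT − I) = R$2,801,680.70 / R$831,348.70 = 3.3700.
EPS therefore changes by 3.3700 × (-21.0%) = -70.8%.

-70.8%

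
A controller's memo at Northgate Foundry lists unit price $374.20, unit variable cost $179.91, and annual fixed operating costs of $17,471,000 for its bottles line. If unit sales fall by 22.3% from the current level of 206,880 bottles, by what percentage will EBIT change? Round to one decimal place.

-39.4%

Contribution at this volume is 206,880 × $194.29 = $40,194,715.20.
Operating income = contribution − fixed costs = $40,194,715.20 − $17,471,000 = $22,723,715.20.
DOL = contribution ÷ EBIT = $40,194,715.20 ÷ $22,723,715.20 = 1.7688.
So EBIT moves 1.7688 × (-22.3%) = -39.4%.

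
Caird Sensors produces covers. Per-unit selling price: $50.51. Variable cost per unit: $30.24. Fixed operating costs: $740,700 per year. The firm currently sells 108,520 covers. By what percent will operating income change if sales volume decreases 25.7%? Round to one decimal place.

Total contribution margin = 108,520 × $20.27 = $2,199,700.40.
Operating income = contribution − fixed costs = $2,199,700.40 − $740,700 = $1,459,000.40.
DOL = contribution ÷ EBIT = $2,199,700.40 ÷ $1,459,000.40 = 1.5077.
%ΔEBIT = DOL × %ΔSales = 1.5077 × -25.7% = -38.7%.

-38.7%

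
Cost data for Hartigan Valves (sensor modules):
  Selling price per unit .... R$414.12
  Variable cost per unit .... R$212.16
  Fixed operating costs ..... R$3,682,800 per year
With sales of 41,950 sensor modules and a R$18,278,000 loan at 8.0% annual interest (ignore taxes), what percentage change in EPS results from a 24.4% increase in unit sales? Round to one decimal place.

+62.1%

Total contribution margin = 41,950 × R$201.96 = R$8,472,222.00.
Operating income = contribution − fixed costs = R$8,472,222.00 − R$3,682,800 = R$4,789,422.00.
Interest = R$1,462,240.00, so EBIT − I = R$3,327,182.00.
DCL = total CM / (EBIT − I) = R$8,472,222.00 / R$3,327,182.00 = 2.5464.
%ΔEPS = DCL × %ΔSales = 2.5464 × +24.4% = +62.1%.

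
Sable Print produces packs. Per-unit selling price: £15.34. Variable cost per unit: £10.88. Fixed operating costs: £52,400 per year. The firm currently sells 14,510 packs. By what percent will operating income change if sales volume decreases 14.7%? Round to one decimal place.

Total contribution margin = 14,510 × £4.46 = £64,714.60.
EBIT = £64,714.60 − £52,400 = £12,314.60.
Degree of operating leverage = £64,714.60 / £12,314.60 = 5.2551.
%ΔEBIT = DOL × %ΔSales = 5.2551 × -14.7% = -77.3%.

-77.3%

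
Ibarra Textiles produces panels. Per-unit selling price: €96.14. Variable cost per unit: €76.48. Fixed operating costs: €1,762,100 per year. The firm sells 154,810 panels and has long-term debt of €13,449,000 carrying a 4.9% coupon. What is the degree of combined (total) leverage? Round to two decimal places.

Contribution at this volume is 154,810 × €19.66 = €3,043,564.60.
Operating income = contribution − fixed costs = €3,043,564.60 − €1,762,100 = €1,281,464.60. Interest = €659,001.00, so EBIT − I = €622,463.60.
Degree of total leverage = total CM / (EBIT − interest) = €3,043,564.60 / €622,463.60 = 4.8895.

4.89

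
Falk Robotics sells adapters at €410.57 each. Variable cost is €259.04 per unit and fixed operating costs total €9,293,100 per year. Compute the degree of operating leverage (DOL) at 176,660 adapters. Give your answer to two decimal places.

1.53

Total contribution margin = 176,660 × €151.53 = €26,769,289.80.
Subtracting fixed costs: EBIT = €26,769,289.80 − €9,293,100 = €17,476,189.80.
Degree of operating leverage = €26,769,289.80 / €17,476,189.80 = 1.5318.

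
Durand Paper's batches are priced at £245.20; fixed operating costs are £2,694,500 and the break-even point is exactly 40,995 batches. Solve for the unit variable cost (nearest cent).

Contribution per unit must be FC / Q = £2,694,500 / 40,995 = £65.7275.
Hence VC = price − CM = £245.20 − £65.7275 = £179.47.

£179.47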